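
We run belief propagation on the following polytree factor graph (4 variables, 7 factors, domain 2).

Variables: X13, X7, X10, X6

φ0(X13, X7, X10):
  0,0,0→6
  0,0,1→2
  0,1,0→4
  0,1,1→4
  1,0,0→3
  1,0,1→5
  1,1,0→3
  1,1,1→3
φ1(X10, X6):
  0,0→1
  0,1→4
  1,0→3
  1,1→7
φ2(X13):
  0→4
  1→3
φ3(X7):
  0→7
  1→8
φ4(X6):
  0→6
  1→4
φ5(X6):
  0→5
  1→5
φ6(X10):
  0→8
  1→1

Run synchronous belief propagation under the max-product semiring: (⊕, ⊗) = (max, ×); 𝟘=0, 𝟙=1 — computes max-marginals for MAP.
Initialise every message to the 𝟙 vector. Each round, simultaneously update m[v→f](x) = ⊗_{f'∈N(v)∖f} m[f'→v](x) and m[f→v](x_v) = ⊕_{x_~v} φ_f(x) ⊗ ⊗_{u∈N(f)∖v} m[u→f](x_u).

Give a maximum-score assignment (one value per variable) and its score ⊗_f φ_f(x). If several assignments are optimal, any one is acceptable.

init: all messages = 𝟙 over 2 values
r1 m[φ0→X13] = [6, 5]
r1 m[φ0→X7] = [6, 4]
r1 m[φ0→X10] = [6, 5]
r1 m[φ1→X10] = [4, 7]
r1 m[φ1→X6] = [3, 7]
r1 m[φ2→X13] = [4, 3]
r1 m[φ3→X7] = [7, 8]
r1 m[φ4→X6] = [6, 4]
r1 m[φ5→X6] = [5, 5]
r1 m[φ6→X10] = [8, 1]
r1 m[X13→φ0] = [1, 1]
r1 m[X13→φ2] = [1, 1]
r1 m[X7→φ0] = [1, 1]
r1 m[X7→φ3] = [1, 1]
r1 m[X10→φ0] = [1, 1]
r1 m[X10→φ1] = [1, 1]
r1 m[X10→φ6] = [1, 1]
r1 m[X6→φ1] = [1, 1]
r1 m[X6→φ4] = [1, 1]
r1 m[X6→φ5] = [1, 1]
r2 m[φ0→X13] = [6, 5]
r2 m[φ0→X7] = [6, 4]
r2 m[φ0→X10] = [6, 5]
r2 m[φ1→X10] = [4, 7]
r2 m[φ1→X6] = [3, 7]
r2 m[φ2→X13] = [4, 3]
r2 m[φ3→X7] = [7, 8]
r2 m[φ4→X6] = [6, 4]
r2 m[φ5→X6] = [5, 5]
r2 m[φ6→X10] = [8, 1]
r2 m[X13→φ0] = [4, 3]
r2 m[X13→φ2] = [6, 5]
r2 m[X7→φ0] = [7, 8]
r2 m[X7→φ3] = [6, 4]
r2 m[X10→φ0] = [32, 7]
r2 m[X10→φ1] = [48, 5]
r2 m[X10→φ6] = [24, 35]
r2 m[X6→φ1] = [30, 20]
r2 m[X6→φ4] = [15, 35]
r2 m[X6→φ5] = [18, 28]
r3 m[φ0→X13] = [1344, 768]
r3 m[φ0→X7] = [768, 512]
r3 m[φ0→X10] = [168, 128]
r3 m[φ1→X10] = [80, 140]
r3 m[φ1→X6] = [48, 192]
r3 m[φ2→X13] = [4, 3]
r3 m[φ3→X7] = [7, 8]
r3 m[φ4→X6] = [6, 4]
r3 m[φ5→X6] = [5, 5]
r3 m[φ6→X10] = [8, 1]
r3 m[X13→φ0] = [4, 3]
r3 m[X13→φ2] = [6, 5]
r3 m[X7→φ0] = [7, 8]
r3 m[X7→φ3] = [6, 4]
r3 m[X10→φ0] = [32, 7]
r3 m[X10→φ1] = [48, 5]
r3 m[X10→φ6] = [24, 35]
r3 m[X6→φ1] = [30, 20]
r3 m[X6→φ4] = [15, 35]
r3 m[X6→φ5] = [18, 28]
r4 m[φ0→X13] = [1344, 768]
r4 m[φ0→X7] = [768, 512]
r4 m[φ0→X10] = [168, 128]
r4 m[φ1→X10] = [80, 140]
r4 m[φ1→X6] = [48, 192]
r4 m[φ2→X13] = [4, 3]
r4 m[φ3→X7] = [7, 8]
r4 m[φ4→X6] = [6, 4]
r4 m[φ5→X6] = [5, 5]
r4 m[φ6→X10] = [8, 1]
r4 m[X13→φ0] = [4, 3]
r4 m[X13→φ2] = [1344, 768]
r4 m[X7→φ0] = [7, 8]
r4 m[X7→φ3] = [768, 512]
r4 m[X10→φ0] = [640, 140]
r4 m[X10→φ1] = [1344, 128]
r4 m[X10→φ6] = [13440, 17920]
r4 m[X6→φ1] = [30, 20]
r4 m[X6→φ4] = [240, 960]
r4 m[X6→φ5] = [288, 768]
r5 m[φ0→X13] = [26880, 15360]
r5 m[φ0→X7] = [15360, 10240]
r5 m[φ0→X10] = [168, 128]
r5 m[φ1→X10] = [80, 140]
r5 m[φ1→X6] = [1344, 5376]
r5 m[φ2→X13] = [4, 3]
r5 m[φ3→X7] = [7, 8]
r5 m[φ4→X6] = [6, 4]
r5 m[φ5→X6] = [5, 5]
r5 m[φ6→X10] = [8, 1]
r5 m[X13→φ0] = [4, 3]
r5 m[X13→φ2] = [1344, 768]
r5 m[X7→φ0] = [7, 8]
r5 m[X7→φ3] = [768, 512]
r5 m[X10→φ0] = [640, 140]
r5 m[X10→φ1] = [1344, 128]
r5 m[X10→φ6] = [13440, 17920]
r5 m[X6→φ1] = [30, 20]
r5 m[X6→φ4] = [240, 960]
r5 m[X6→φ5] = [288, 768]
r6 m[φ0→X13] = [26880, 15360]
r6 m[φ0→X7] = [15360, 10240]
r6 m[φ0→X10] = [168, 128]
r6 m[φ1→X10] = [80, 140]
r6 m[φ1→X6] = [1344, 5376]
r6 m[φ2→X13] = [4, 3]
r6 m[φ3→X7] = [7, 8]
r6 m[φ4→X6] = [6, 4]
r6 m[φ5→X6] = [5, 5]
r6 m[φ6→X10] = [8, 1]
r6 m[X13→φ0] = [4, 3]
r6 m[X13→φ2] = [26880, 15360]
r6 m[X7→φ0] = [7, 8]
r6 m[X7→φ3] = [15360, 10240]
r6 m[X10→φ0] = [640, 140]
r6 m[X10→φ1] = [1344, 128]
r6 m[X10→φ6] = [13440, 17920]
r6 m[X6→φ1] = [30, 20]
r6 m[X6→φ4] = [6720, 26880]
r6 m[X6→φ5] = [8064, 21504]
r7 m[φ0→X13] = [26880, 15360]
r7 m[φ0→X7] = [15360, 10240]
r7 m[φ0→X10] = [168, 128]
r7 m[φ1→X10] = [80, 140]
r7 m[φ1→X6] = [1344, 5376]
r7 m[φ2→X13] = [4, 3]
r7 m[φ3→X7] = [7, 8]
r7 m[φ4→X6] = [6, 4]
r7 m[φ5→X6] = [5, 5]
r7 m[φ6→X10] = [8, 1]
r7 m[X13→φ0] = [4, 3]
r7 m[X13→φ2] = [26880, 15360]
r7 m[X7→φ0] = [7, 8]
r7 m[X7→φ3] = [15360, 10240]
r7 m[X10→φ0] = [640, 140]
r7 m[X10→φ1] = [1344, 128]
r7 m[X10→φ6] = [13440, 17920]
r7 m[X6→φ1] = [30, 20]
r7 m[X6→φ4] = [6720, 26880]
r7 m[X6→φ5] = [8064, 21504]
fixed point reached at round 7
traceback from X13: (X13=0, X7=0, X10=0, X6=1), score=107520

assignment: (X13=0, X7=0, X10=0, X6=1); score = 107520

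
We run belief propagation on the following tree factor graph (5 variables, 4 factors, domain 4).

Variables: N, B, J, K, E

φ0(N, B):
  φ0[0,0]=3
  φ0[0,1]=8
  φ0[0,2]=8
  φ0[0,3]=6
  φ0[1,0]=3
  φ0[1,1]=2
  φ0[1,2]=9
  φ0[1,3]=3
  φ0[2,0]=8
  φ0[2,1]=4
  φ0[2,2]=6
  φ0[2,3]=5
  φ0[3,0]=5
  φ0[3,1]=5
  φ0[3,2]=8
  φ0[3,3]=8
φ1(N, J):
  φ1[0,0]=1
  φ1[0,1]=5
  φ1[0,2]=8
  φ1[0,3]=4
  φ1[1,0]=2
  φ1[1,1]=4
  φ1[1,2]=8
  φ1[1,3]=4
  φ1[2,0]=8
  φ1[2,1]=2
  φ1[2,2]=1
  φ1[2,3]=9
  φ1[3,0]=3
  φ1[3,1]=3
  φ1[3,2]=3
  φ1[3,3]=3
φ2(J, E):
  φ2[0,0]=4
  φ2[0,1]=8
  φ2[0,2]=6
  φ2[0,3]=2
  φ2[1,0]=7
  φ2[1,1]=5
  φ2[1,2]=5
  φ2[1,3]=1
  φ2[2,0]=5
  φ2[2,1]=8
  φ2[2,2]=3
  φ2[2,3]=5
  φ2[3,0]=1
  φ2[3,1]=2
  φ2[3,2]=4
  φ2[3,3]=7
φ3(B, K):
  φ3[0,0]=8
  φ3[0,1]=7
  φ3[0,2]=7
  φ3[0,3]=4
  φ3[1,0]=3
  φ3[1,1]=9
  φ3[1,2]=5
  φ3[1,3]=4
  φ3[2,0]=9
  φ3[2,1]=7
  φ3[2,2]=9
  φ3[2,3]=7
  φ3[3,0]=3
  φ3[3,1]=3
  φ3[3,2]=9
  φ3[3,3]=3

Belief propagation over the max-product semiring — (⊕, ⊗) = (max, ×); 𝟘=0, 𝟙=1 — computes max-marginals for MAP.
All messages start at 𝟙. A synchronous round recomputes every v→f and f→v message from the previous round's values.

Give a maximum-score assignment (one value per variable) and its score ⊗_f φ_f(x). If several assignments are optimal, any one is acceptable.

assignment: (N=1, B=2, J=2, K=0, E=1); score = 5184

init: all messages = 𝟙 over 4 values
r1 m[φ0→N] = [8, 9, 8, 8]
r1 m[φ0→B] = [8, 8, 9, 8]
r1 m[φ1→N] = [8, 8, 9, 3]
r1 m[φ1→J] = [8, 5, 8, 9]
r1 m[φ2→J] = [8, 7, 8, 7]
r1 m[φ2→E] = [7, 8, 6, 7]
r1 m[φ3→B] = [8, 9, 9, 9]
r1 m[φ3→K] = [9, 9, 9, 7]
r1 m[N→φ0] = [1, 1, 1, 1]
r1 m[N→φ1] = [1, 1, 1, 1]
r1 m[B→φ0] = [1, 1, 1, 1]
r1 m[B→φ3] = [1, 1, 1, 1]
r1 m[J→φ1] = [1, 1, 1, 1]
r1 m[J→φ2] = [1, 1, 1, 1]
r1 m[K→φ3] = [1, 1, 1, 1]
r1 m[E→φ2] = [1, 1, 1, 1]
r2 m[φ0→N] = [8, 9, 8, 8]
r2 m[φ0→B] = [8, 8, 9, 8]
r2 m[φ1→N] = [8, 8, 9, 3]
r2 m[φ1→J] = [8, 5, 8, 9]
r2 m[φ2→J] = [8, 7, 8, 7]
r2 m[φ2→E] = [7, 8, 6, 7]
r2 m[φ3→B] = [8, 9, 9, 9]
r2 m[φ3→K] = [9, 9, 9, 7]
r2 m[N→φ0] = [8, 8, 9, 3]
r2 m[N→φ1] = [8, 9, 8, 8]
r2 m[B→φ0] = [8, 9, 9, 9]
r2 m[B→φ3] = [8, 8, 9, 8]
r2 m[J→φ1] = [8, 7, 8, 7]
r2 m[J→φ2] = [8, 5, 8, 9]
r2 m[K→φ3] = [1, 1, 1, 1]
r2 m[E→φ2] = [1, 1, 1, 1]
r3 m[φ0→N] = [72, 81, 64, 72]
r3 m[φ0→B] = [72, 64, 72, 48]
r3 m[φ1→N] = [64, 64, 64, 24]
r3 m[φ1→J] = [64, 40, 72, 72]
r3 m[φ2→J] = [8, 7, 8, 7]
r3 m[φ2→E] = [40, 64, 48, 63]
r3 m[φ3→B] = [8, 9, 9, 9]
r3 m[φ3→K] = [81, 72, 81, 63]
r3 m[N→φ0] = [8, 8, 9, 3]
r3 m[N→φ1] = [8, 9, 8, 8]
r3 m[B→φ0] = [8, 9, 9, 9]
r3 m[B→φ3] = [8, 8, 9, 8]
r3 m[J→φ1] = [8, 7, 8, 7]
r3 m[J→φ2] = [8, 5, 8, 9]
r3 m[K→φ3] = [1, 1, 1, 1]
r3 m[E→φ2] = [1, 1, 1, 1]
r4 m[φ0→N] = [72, 81, 64, 72]
r4 m[φ0→B] = [72, 64, 72, 48]
r4 m[φ1→N] = [64, 64, 64, 24]
r4 m[φ1→J] = [64, 40, 72, 72]
r4 m[φ2→J] = [8, 7, 8, 7]
r4 m[φ2→E] = [40, 64, 48, 63]
r4 m[φ3→B] = [8, 9, 9, 9]
r4 m[φ3→K] = [81, 72, 81, 63]
r4 m[N→φ0] = [64, 64, 64, 24]
r4 m[N→φ1] = [72, 81, 64, 72]
r4 m[B→φ0] = [8, 9, 9, 9]
r4 m[B→φ3] = [72, 64, 72, 48]
r4 m[J→φ1] = [8, 7, 8, 7]
r4 m[J→φ2] = [64, 40, 72, 72]
r4 m[K→φ3] = [1, 1, 1, 1]
r4 m[E→φ2] = [1, 1, 1, 1]
r5 m[φ0→N] = [72, 81, 64, 72]
r5 m[φ0→B] = [512, 512, 576, 384]
r5 m[φ1→N] = [64, 64, 64, 24]
r5 m[φ1→J] = [512, 360, 648, 576]
r5 m[φ2→J] = [8, 7, 8, 7]
r5 m[φ2→E] = [360, 576, 384, 504]
r5 m[φ3→B] = [8, 9, 9, 9]
r5 m[φ3→K] = [648, 576, 648, 504]
r5 m[N→φ0] = [64, 64, 64, 24]
r5 m[N→φ1] = [72, 81, 64, 72]
r5 m[B→φ0] = [8, 9, 9, 9]
r5 m[B→φ3] = [72, 64, 72, 48]
r5 m[J→φ1] = [8, 7, 8, 7]
r5 m[J→φ2] = [64, 40, 72, 72]
r5 m[K→φ3] = [1, 1, 1, 1]
r5 m[E→φ2] = [1, 1, 1, 1]
r6 m[φ0→N] = [72, 81, 64, 72]
r6 m[φ0→B] = [512, 512, 576, 384]
r6 m[φ1→N] = [64, 64, 64, 24]
r6 m[φ1→J] = [512, 360, 648, 576]
r6 m[φ2→J] = [8, 7, 8, 7]
r6 m[φ2→E] = [360, 576, 384, 504]
r6 m[φ3→B] = [8, 9, 9, 9]
r6 m[φ3→K] = [648, 576, 648, 504]
r6 m[N→φ0] = [64, 64, 64, 24]
r6 m[N→φ1] = [72, 81, 64, 72]
r6 m[B→φ0] = [8, 9, 9, 9]
r6 m[B→φ3] = [512, 512, 576, 384]
r6 m[J→φ1] = [8, 7, 8, 7]
r6 m[J→φ2] = [512, 360, 648, 576]
r6 m[K→φ3] = [1, 1, 1, 1]
r6 m[E→φ2] = [1, 1, 1, 1]
r7 m[φ0→N] = [72, 81, 64, 72]
r7 m[φ0→B] = [512, 512, 576, 384]
r7 m[φ1→N] = [64, 64, 64, 24]
r7 m[φ1→J] = [512, 360, 648, 576]
r7 m[φ2→J] = [8, 7, 8, 7]
r7 m[φ2→E] = [3240, 5184, 3072, 4032]
r7 m[φ3→B] = [8, 9, 9, 9]
r7 m[φ3→K] = [5184, 4608, 5184, 4032]
r7 m[N→φ0] = [64, 64, 64, 24]
r7 m[N→φ1] = [72, 81, 64, 72]
r7 m[B→φ0] = [8, 9, 9, 9]
r7 m[B→φ3] = [512, 512, 576, 384]
r7 m[J→φ1] = [8, 7, 8, 7]
r7 m[J→φ2] = [512, 360, 648, 576]
r7 m[K→φ3] = [1, 1, 1, 1]
r7 m[E→φ2] = [1, 1, 1, 1]
r8 m[φ0→N] = [72, 81, 64, 72]
r8 m[φ0→B] = [512, 512, 576, 384]
r8 m[φ1→N] = [64, 64, 64, 24]
r8 m[φ1→J] = [512, 360, 648, 576]
r8 m[φ2→J] = [8, 7, 8, 7]
r8 m[φ2→E] = [3240, 5184, 3072, 4032]
r8 m[φ3→B] = [8, 9, 9, 9]
r8 m[φ3→K] = [5184, 4608, 5184, 4032]
r8 m[N→φ0] = [64, 64, 64, 24]
r8 m[N→φ1] = [72, 81, 64, 72]
r8 m[B→φ0] = [8, 9, 9, 9]
r8 m[B→φ3] = [512, 512, 576, 384]
r8 m[J→φ1] = [8, 7, 8, 7]
r8 m[J→φ2] = [512, 360, 648, 576]
r8 m[K→φ3] = [1, 1, 1, 1]
r8 m[E→φ2] = [1, 1, 1, 1]
fixed point reached at round 8
traceback from N: (N=1, B=2, J=2, K=0, E=1), score=5184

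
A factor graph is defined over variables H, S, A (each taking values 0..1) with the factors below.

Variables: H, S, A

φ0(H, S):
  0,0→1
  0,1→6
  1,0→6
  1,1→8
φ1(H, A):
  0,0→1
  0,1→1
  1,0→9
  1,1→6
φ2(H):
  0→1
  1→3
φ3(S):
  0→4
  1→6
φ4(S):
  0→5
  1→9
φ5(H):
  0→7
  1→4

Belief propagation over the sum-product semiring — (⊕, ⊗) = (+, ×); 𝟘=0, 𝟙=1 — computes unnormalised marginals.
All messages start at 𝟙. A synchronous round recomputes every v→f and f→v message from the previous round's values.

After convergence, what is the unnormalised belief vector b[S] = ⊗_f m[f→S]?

b[S] = [21880, 82296]

init: all messages = 𝟙 over 2 values
r1 m[φ0→H] = [7, 14]
r1 m[φ0→S] = [7, 14]
r1 m[φ1→H] = [2, 15]
r1 m[φ1→A] = [10, 7]
r1 m[φ2→H] = [1, 3]
r1 m[φ3→S] = [4, 6]
r1 m[φ4→S] = [5, 9]
r1 m[φ5→H] = [7, 4]
r1 m[H→φ0] = [1, 1]
r1 m[H→φ1] = [1, 1]
r1 m[H→φ2] = [1, 1]
r1 m[H→φ5] = [1, 1]
r1 m[S→φ0] = [1, 1]
r1 m[S→φ3] = [1, 1]
r1 m[S→φ4] = [1, 1]
r1 m[A→φ1] = [1, 1]
r2 m[φ0→H] = [7, 14]
r2 m[φ0→S] = [7, 14]
r2 m[φ1→H] = [2, 15]
r2 m[φ1→A] = [10, 7]
r2 m[φ2→H] = [1, 3]
r2 m[φ3→S] = [4, 6]
r2 m[φ4→S] = [5, 9]
r2 m[φ5→H] = [7, 4]
r2 m[H→φ0] = [14, 180]
r2 m[H→φ1] = [49, 168]
r2 m[H→φ2] = [98, 840]
r2 m[H→φ5] = [14, 630]
r2 m[S→φ0] = [20, 54]
r2 m[S→φ3] = [35, 126]
r2 m[S→φ4] = [28, 84]
r2 m[A→φ1] = [1, 1]
r3 m[φ0→H] = [344, 552]
r3 m[φ0→S] = [1094, 1524]
r3 m[φ1→H] = [2, 15]
r3 m[φ1→A] = [1561, 1057]
r3 m[φ2→H] = [1, 3]
r3 m[φ3→S] = [4, 6]
r3 m[φ4→S] = [5, 9]
r3 m[φ5→H] = [7, 4]
r3 m[H→φ0] = [14, 180]
r3 m[H→φ1] = [49, 168]
r3 m[H→φ2] = [98, 840]
r3 m[H→φ5] = [14, 630]
r3 m[S→φ0] = [20, 54]
r3 m[S→φ3] = [35, 126]
r3 m[S→φ4] = [28, 84]
r3 m[A→φ1] = [1, 1]
r4 m[φ0→H] = [344, 552]
r4 m[φ0→S] = [1094, 1524]
r4 m[φ1→H] = [2, 15]
r4 m[φ1→A] = [1561, 1057]
r4 m[φ2→H] = [1, 3]
r4 m[φ3→S] = [4, 6]
r4 m[φ4→S] = [5, 9]
r4 m[φ5→H] = [7, 4]
r4 m[H→φ0] = [14, 180]
r4 m[H→φ1] = [2408, 6624]
r4 m[H→φ2] = [4816, 33120]
r4 m[H→φ5] = [688, 24840]
r4 m[S→φ0] = [20, 54]
r4 m[S→φ3] = [5470, 13716]
r4 m[S→φ4] = [4376, 9144]
r4 m[A→φ1] = [1, 1]
r5 m[φ0→H] = [344, 552]
r5 m[φ0→S] = [1094, 1524]
r5 m[φ1→H] = [2, 15]
r5 m[φ1→A] = [62024, 42152]
r5 m[φ2→H] = [1, 3]
r5 m[φ3→S] = [4, 6]
r5 m[φ4→S] = [5, 9]
r5 m[φ5→H] = [7, 4]
r5 m[H→φ0] = [14, 180]
r5 m[H→φ1] = [2408, 6624]
r5 m[H→φ2] = [4816, 33120]
r5 m[H→φ5] = [688, 24840]
r5 m[S→φ0] = [20, 54]
r5 m[S→φ3] = [5470, 13716]
r5 m[S→φ4] = [4376, 9144]
r5 m[A→φ1] = [1, 1]
r6 m[φ0→H] = [344, 552]
r6 m[φ0→S] = [1094, 1524]
r6 m[φ1→H] = [2, 15]
r6 m[φ1→A] = [62024, 42152]
r6 m[φ2→H] = [1, 3]
r6 m[φ3→S] = [4, 6]
r6 m[φ4→S] = [5, 9]
r6 m[φ5→H] = [7, 4]
r6 m[H→φ0] = [14, 180]
r6 m[H→φ1] = [2408, 6624]
r6 m[H→φ2] = [4816, 33120]
r6 m[H→φ5] = [688, 24840]
r6 m[S→φ0] = [20, 54]
r6 m[S→φ3] = [5470, 13716]
r6 m[S→φ4] = [4376, 9144]
r6 m[A→φ1] = [1, 1]
fixed point reached at round 6
b[S] = ⊗ incoming = [21880, 82296]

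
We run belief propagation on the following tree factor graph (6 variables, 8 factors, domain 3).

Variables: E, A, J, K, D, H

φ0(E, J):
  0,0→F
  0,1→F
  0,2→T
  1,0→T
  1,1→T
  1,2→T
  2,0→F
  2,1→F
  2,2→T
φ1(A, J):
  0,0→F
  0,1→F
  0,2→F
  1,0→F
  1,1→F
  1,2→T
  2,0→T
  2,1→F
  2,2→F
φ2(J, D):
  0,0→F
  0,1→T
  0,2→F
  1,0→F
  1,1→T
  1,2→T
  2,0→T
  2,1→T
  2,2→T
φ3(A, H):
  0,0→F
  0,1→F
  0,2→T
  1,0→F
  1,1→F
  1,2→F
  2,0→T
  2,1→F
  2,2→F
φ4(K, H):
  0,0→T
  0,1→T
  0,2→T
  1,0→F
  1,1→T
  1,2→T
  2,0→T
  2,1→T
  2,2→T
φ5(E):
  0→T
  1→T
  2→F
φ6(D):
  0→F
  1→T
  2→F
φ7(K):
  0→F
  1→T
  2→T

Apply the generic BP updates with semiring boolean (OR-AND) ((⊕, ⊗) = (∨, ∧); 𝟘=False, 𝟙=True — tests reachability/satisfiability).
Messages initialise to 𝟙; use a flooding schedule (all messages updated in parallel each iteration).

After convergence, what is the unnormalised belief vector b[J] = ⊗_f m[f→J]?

b[J] = [T, F, F]

init: all messages = 𝟙 over 3 values
r1 m[φ0→E] = [T, T, T]
r1 m[φ0→J] = [T, T, T]
r1 m[φ1→A] = [F, T, T]
r1 m[φ1→J] = [T, F, T]
r1 m[φ2→J] = [T, T, T]
r1 m[φ2→D] = [T, T, T]
r1 m[φ3→A] = [T, F, T]
r1 m[φ3→H] = [T, F, T]
r1 m[φ4→K] = [T, T, T]
r1 m[φ4→H] = [T, T, T]
r1 m[φ5→E] = [T, T, F]
r1 m[φ6→D] = [F, T, F]
r1 m[φ7→K] = [F, T, T]
r1 m[E→φ0] = [T, T, T]
r1 m[E→φ5] = [T, T, T]
r1 m[A→φ1] = [T, T, T]
r1 m[A→φ3] = [T, T, T]
r1 m[J→φ0] = [T, T, T]
r1 m[J→φ1] = [T, T, T]
r1 m[J→φ2] = [T, T, T]
r1 m[K→φ4] = [T, T, T]
r1 m[K→φ7] = [T, T, T]
r1 m[D→φ2] = [T, T, T]
r1 m[D→φ6] = [T, T, T]
r1 m[H→φ3] = [T, T, T]
r1 m[H→φ4] = [T, T, T]
r2 m[φ0→E] = [T, T, T]
r2 m[φ0→J] = [T, T, T]
r2 m[φ1→A] = [F, T, T]
r2 m[φ1→J] = [T, F, T]
r2 m[φ2→J] = [T, T, T]
r2 m[φ2→D] = [T, T, T]
r2 m[φ3→A] = [T, F, T]
r2 m[φ3→H] = [T, F, T]
r2 m[φ4→K] = [T, T, T]
r2 m[φ4→H] = [T, T, T]
r2 m[φ5→E] = [T, T, F]
r2 m[φ6→D] = [F, T, F]
r2 m[φ7→K] = [F, T, T]
r2 m[E→φ0] = [T, T, F]
r2 m[E→φ5] = [T, T, T]
r2 m[A→φ1] = [T, F, T]
r2 m[A→φ3] = [F, T, T]
r2 m[J→φ0] = [T, F, T]
r2 m[J→φ1] = [T, T, T]
r2 m[J→φ2] = [T, F, T]
r2 m[K→φ4] = [F, T, T]
r2 m[K→φ7] = [T, T, T]
r2 m[D→φ2] = [F, T, F]
r2 m[D→φ6] = [T, T, T]
r2 m[H→φ3] = [T, T, T]
r2 m[H→φ4] = [T, F, T]
r3 m[φ0→E] = [T, T, T]
r3 m[φ0→J] = [T, T, T]
r3 m[φ1→A] = [F, T, T]
r3 m[φ1→J] = [T, F, F]
r3 m[φ2→J] = [T, T, T]
r3 m[φ2→D] = [T, T, T]
r3 m[φ3→A] = [T, F, T]
r3 m[φ3→H] = [T, F, F]
r3 m[φ4→K] = [T, T, T]
r3 m[φ4→H] = [T, T, T]
r3 m[φ5→E] = [T, T, F]
r3 m[φ6→D] = [F, T, F]
r3 m[φ7→K] = [F, T, T]
r3 m[E→φ0] = [T, T, F]
r3 m[E→φ5] = [T, T, T]
r3 m[A→φ1] = [T, F, T]
r3 m[A→φ3] = [F, T, T]
r3 m[J→φ0] = [T, F, T]
r3 m[J→φ1] = [T, T, T]
r3 m[J→φ2] = [T, F, T]
r3 m[K→φ4] = [F, T, T]
r3 m[K→φ7] = [T, T, T]
r3 m[D→φ2] = [F, T, F]
r3 m[D→φ6] = [T, T, T]
r3 m[H→φ3] = [T, T, T]
r3 m[H→φ4] = [T, F, T]
r4 m[φ0→E] = [T, T, T]
r4 m[φ0→J] = [T, T, T]
r4 m[φ1→A] = [F, T, T]
r4 m[φ1→J] = [T, F, F]
r4 m[φ2→J] = [T, T, T]
r4 m[φ2→D] = [T, T, T]
r4 m[φ3→A] = [T, F, T]
r4 m[φ3→H] = [T, F, F]
r4 m[φ4→K] = [T, T, T]
r4 m[φ4→H] = [T, T, T]
r4 m[φ5→E] = [T, T, F]
r4 m[φ6→D] = [F, T, F]
r4 m[φ7→K] = [F, T, T]
r4 m[E→φ0] = [T, T, F]
r4 m[E→φ5] = [T, T, T]
r4 m[A→φ1] = [T, F, T]
r4 m[A→φ3] = [F, T, T]
r4 m[J→φ0] = [T, F, F]
r4 m[J→φ1] = [T, T, T]
r4 m[J→φ2] = [T, F, F]
r4 m[K→φ4] = [F, T, T]
r4 m[K→φ7] = [T, T, T]
r4 m[D→φ2] = [F, T, F]
r4 m[D→φ6] = [T, T, T]
r4 m[H→φ3] = [T, T, T]
r4 m[H→φ4] = [T, F, F]
r5 m[φ0→E] = [F, T, F]
r5 m[φ0→J] = [T, T, T]
r5 m[φ1→A] = [F, T, T]
r5 m[φ1→J] = [T, F, F]
r5 m[φ2→J] = [T, T, T]
r5 m[φ2→D] = [F, T, F]
r5 m[φ3→A] = [T, F, T]
r5 m[φ3→H] = [T, F, F]
r5 m[φ4→K] = [T, F, T]
r5 m[φ4→H] = [T, T, T]
r5 m[φ5→E] = [T, T, F]
r5 m[φ6→D] = [F, T, F]
r5 m[φ7→K] = [F, T, T]
r5 m[E→φ0] = [T, T, F]
r5 m[E→φ5] = [T, T, T]
r5 m[A→φ1] = [T, F, T]
r5 m[A→φ3] = [F, T, T]
r5 m[J→φ0] = [T, F, F]
r5 m[J→φ1] = [T, T, T]
r5 m[J→φ2] = [T, F, F]
r5 m[K→φ4] = [F, T, T]
r5 m[K→φ7] = [T, T, T]
r5 m[D→φ2] = [F, T, F]
r5 m[D→φ6] = [T, T, T]
r5 m[H→φ3] = [T, T, T]
r5 m[H→φ4] = [T, F, F]
r6 m[φ0→E] = [F, T, F]
r6 m[φ0→J] = [T, T, T]
r6 m[φ1→A] = [F, T, T]
r6 m[φ1→J] = [T, F, F]
r6 m[φ2→J] = [T, T, T]
r6 m[φ2→D] = [F, T, F]
r6 m[φ3→A] = [T, F, T]
r6 m[φ3→H] = [T, F, F]
r6 m[φ4→K] = [T, F, T]
r6 m[φ4→H] = [T, T, T]
r6 m[φ5→E] = [T, T, F]
r6 m[φ6→D] = [F, T, F]
r6 m[φ7→K] = [F, T, T]
r6 m[E→φ0] = [T, T, F]
r6 m[E→φ5] = [F, T, F]
r6 m[A→φ1] = [T, F, T]
r6 m[A→φ3] = [F, T, T]
r6 m[J→φ0] = [T, F, F]
r6 m[J→φ1] = [T, T, T]
r6 m[J→φ2] = [T, F, F]
r6 m[K→φ4] = [F, T, T]
r6 m[K→φ7] = [T, F, T]
r6 m[D→φ2] = [F, T, F]
r6 m[D→φ6] = [F, T, F]
r6 m[H→φ3] = [T, T, T]
r6 m[H→φ4] = [T, F, F]
r7 m[φ0→E] = [F, T, F]
r7 m[φ0→J] = [T, T, T]
r7 m[φ1→A] = [F, T, T]
r7 m[φ1→J] = [T, F, F]
r7 m[φ2→J] = [T, T, T]
r7 m[φ2→D] = [F, T, F]
r7 m[φ3→A] = [T, F, T]
r7 m[φ3→H] = [T, F, F]
r7 m[φ4→K] = [T, F, T]
r7 m[φ4→H] = [T, T, T]
r7 m[φ5→E] = [T, T, F]
r7 m[φ6→D] = [F, T, F]
r7 m[φ7→K] = [F, T, T]
r7 m[E→φ0] = [T, T, F]
r7 m[E→φ5] = [F, T, F]
r7 m[A→φ1] = [T, F, T]
r7 m[A→φ3] = [F, T, T]
r7 m[J→φ0] = [T, F, F]
r7 m[J→φ1] = [T, T, T]
r7 m[J→φ2] = [T, F, F]
r7 m[K→φ4] = [F, T, T]
r7 m[K→φ7] = [T, F, T]
r7 m[D→φ2] = [F, T, F]
r7 m[D→φ6] = [F, T, F]
r7 m[H→φ3] = [T, T, T]
r7 m[H→φ4] = [T, F, F]
fixed point reached at round 7
b[J] = ⊗ incoming = [T, F, F]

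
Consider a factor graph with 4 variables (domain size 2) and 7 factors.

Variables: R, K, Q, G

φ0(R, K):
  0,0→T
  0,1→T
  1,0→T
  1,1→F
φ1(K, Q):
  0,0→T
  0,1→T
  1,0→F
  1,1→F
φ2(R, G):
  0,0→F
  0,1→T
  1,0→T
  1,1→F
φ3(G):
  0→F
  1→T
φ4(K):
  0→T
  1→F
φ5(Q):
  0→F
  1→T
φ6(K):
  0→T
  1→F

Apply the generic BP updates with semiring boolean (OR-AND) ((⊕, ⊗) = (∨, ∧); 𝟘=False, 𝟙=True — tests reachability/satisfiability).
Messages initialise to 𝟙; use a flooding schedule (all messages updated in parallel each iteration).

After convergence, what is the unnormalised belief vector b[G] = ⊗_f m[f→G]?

init: all messages = 𝟙 over 2 values
r1 m[φ0→R] = [T, T]
r1 m[φ0→K] = [T, T]
r1 m[φ1→K] = [T, F]
r1 m[φ1→Q] = [T, T]
r1 m[φ2→R] = [T, T]
r1 m[φ2→G] = [T, T]
r1 m[φ3→G] = [F, T]
r1 m[φ4→K] = [T, F]
r1 m[φ5→Q] = [F, T]
r1 m[φ6→K] = [T, F]
r1 m[R→φ0] = [T, T]
r1 m[R→φ2] = [T, T]
r1 m[K→φ0] = [T, T]
r1 m[K→φ1] = [T, T]
r1 m[K→φ4] = [T, T]
r1 m[K→φ6] = [T, T]
r1 m[Q→φ1] = [T, T]
r1 m[Q→φ5] = [T, T]
r1 m[G→φ2] = [T, T]
r1 m[G→φ3] = [T, T]
r2 m[φ0→R] = [T, T]
r2 m[φ0→K] = [T, T]
r2 m[φ1→K] = [T, F]
r2 m[φ1→Q] = [T, T]
r2 m[φ2→R] = [T, T]
r2 m[φ2→G] = [T, T]
r2 m[φ3→G] = [F, T]
r2 m[φ4→K] = [T, F]
r2 m[φ5→Q] = [F, T]
r2 m[φ6→K] = [T, F]
r2 m[R→φ0] = [T, T]
r2 m[R→φ2] = [T, T]
r2 m[K→φ0] = [T, F]
r2 m[K→φ1] = [T, F]
r2 m[K→φ4] = [T, F]
r2 m[K→φ6] = [T, F]
r2 m[Q→φ1] = [F, T]
r2 m[Q→φ5] = [T, T]
r2 m[G→φ2] = [F, T]
r2 m[G→φ3] = [T, T]
r3 m[φ0→R] = [T, T]
r3 m[φ0→K] = [T, T]
r3 m[φ1→K] = [T, F]
r3 m[φ1→Q] = [T, T]
r3 m[φ2→R] = [T, F]
r3 m[φ2→G] = [T, T]
r3 m[φ3→G] = [F, T]
r3 m[φ4→K] = [T, F]
r3 m[φ5→Q] = [F, T]
r3 m[φ6→K] = [T, F]
r3 m[R→φ0] = [T, T]
r3 m[R→φ2] = [T, T]
r3 m[K→φ0] = [T, F]
r3 m[K→φ1] = [T, F]
r3 m[K→φ4] = [T, F]
r3 m[K→φ6] = [T, F]
r3 m[Q→φ1] = [F, T]
r3 m[Q→φ5] = [T, T]
r3 m[G→φ2] = [F, T]
r3 m[G→φ3] = [T, T]
r4 m[φ0→R] = [T, T]
r4 m[φ0→K] = [T, T]
r4 m[φ1→K] = [T, F]
r4 m[φ1→Q] = [T, T]
r4 m[φ2→R] = [T, F]
r4 m[φ2→G] = [T, T]
r4 m[φ3→G] = [F, T]
r4 m[φ4→K] = [T, F]
r4 m[φ5→Q] = [F, T]
r4 m[φ6→K] = [T, F]
r4 m[R→φ0] = [T, F]
r4 m[R→φ2] = [T, T]
r4 m[K→φ0] = [T, F]
r4 m[K→φ1] = [T, F]
r4 m[K→φ4] = [T, F]
r4 m[K→φ6] = [T, F]
r4 m[Q→φ1] = [F, T]
r4 m[Q→φ5] = [T, T]
r4 m[G→φ2] = [F, T]
r4 m[G→φ3] = [T, T]
r5 m[φ0→R] = [T, T]
r5 m[φ0→K] = [T, T]
r5 m[φ1→K] = [T, F]
r5 m[φ1→Q] = [T, T]
r5 m[φ2→R] = [T, F]
r5 m[φ2→G] = [T, T]
r5 m[φ3→G] = [F, T]
r5 m[φ4→K] = [T, F]
r5 m[φ5→Q] = [F, T]
r5 m[φ6→K] = [T, F]
r5 m[R→φ0] = [T, F]
r5 m[R→φ2] = [T, T]
r5 m[K→φ0] = [T, F]
r5 m[K→φ1] = [T, F]
r5 m[K→φ4] = [T, F]
r5 m[K→φ6] = [T, F]
r5 m[Q→φ1] = [F, T]
r5 m[Q→φ5] = [T, T]
r5 m[G→φ2] = [F, T]
r5 m[G→φ3] = [T, T]
fixed point reached at round 5
b[G] = ⊗ incoming = [F, T]

b[G] = [F, T]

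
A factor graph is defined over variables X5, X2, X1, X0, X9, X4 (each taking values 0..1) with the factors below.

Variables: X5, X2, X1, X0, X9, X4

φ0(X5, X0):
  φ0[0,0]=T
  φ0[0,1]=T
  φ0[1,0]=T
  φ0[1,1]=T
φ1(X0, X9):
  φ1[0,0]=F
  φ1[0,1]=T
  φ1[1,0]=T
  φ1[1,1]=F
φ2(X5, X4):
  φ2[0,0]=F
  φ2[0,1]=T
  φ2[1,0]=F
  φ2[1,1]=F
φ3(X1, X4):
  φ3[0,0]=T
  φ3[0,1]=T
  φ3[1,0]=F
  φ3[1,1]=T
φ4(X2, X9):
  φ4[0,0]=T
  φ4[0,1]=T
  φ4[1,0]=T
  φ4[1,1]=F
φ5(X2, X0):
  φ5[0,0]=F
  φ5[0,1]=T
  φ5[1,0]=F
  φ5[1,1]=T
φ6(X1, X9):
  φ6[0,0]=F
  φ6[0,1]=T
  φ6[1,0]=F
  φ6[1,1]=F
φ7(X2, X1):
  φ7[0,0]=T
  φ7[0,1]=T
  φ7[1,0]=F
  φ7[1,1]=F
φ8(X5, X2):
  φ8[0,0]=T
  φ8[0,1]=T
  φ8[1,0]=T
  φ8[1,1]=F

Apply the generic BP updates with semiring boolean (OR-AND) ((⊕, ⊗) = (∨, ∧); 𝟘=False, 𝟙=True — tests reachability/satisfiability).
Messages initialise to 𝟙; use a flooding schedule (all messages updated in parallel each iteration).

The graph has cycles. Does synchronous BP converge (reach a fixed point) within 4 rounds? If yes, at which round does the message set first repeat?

NOT CONVERGED within 4 rounds

init: all messages = 𝟙 over 2 values
r1 m[φ0→X5] = [T, T]
r1 m[φ0→X0] = [T, T]
r1 m[φ1→X0] = [T, T]
r1 m[φ1→X9] = [T, T]
r1 m[φ2→X5] = [T, F]
r1 m[φ2→X4] = [F, T]
r1 m[φ3→X1] = [T, T]
r1 m[φ3→X4] = [T, T]
r1 m[φ4→X2] = [T, T]
r1 m[φ4→X9] = [T, T]
r1 m[φ5→X2] = [T, T]
r1 m[φ5→X0] = [F, T]
r1 m[φ6→X1] = [T, F]
r1 m[φ6→X9] = [F, T]
r1 m[φ7→X2] = [T, F]
r1 m[φ7→X1] = [T, T]
r1 m[φ8→X5] = [T, T]
r1 m[φ8→X2] = [T, T]
r1 m[X5→φ0] = [T, T]
r1 m[X5→φ2] = [T, T]
r1 m[X5→φ8] = [T, T]
r1 m[X2→φ4] = [T, T]
r1 m[X2→φ5] = [T, T]
r1 m[X2→φ7] = [T, T]
r1 m[X2→φ8] = [T, T]
r1 m[X1→φ3] = [T, T]
r1 m[X1→φ6] = [T, T]
r1 m[X1→φ7] = [T, T]
r1 m[X0→φ0] = [T, T]
r1 m[X0→φ1] = [T, T]
r1 m[X0→φ5] = [T, T]
r1 m[X9→φ1] = [T, T]
r1 m[X9→φ4] = [T, T]
r1 m[X9→φ6] = [T, T]
r1 m[X4→φ2] = [T, T]
r1 m[X4→φ3] = [T, T]
r2 m[φ0→X5] = [T, T]
r2 m[φ0→X0] = [T, T]
r2 m[φ1→X0] = [T, T]
r2 m[φ1→X9] = [T, T]
r2 m[φ2→X5] = [T, F]
r2 m[φ2→X4] = [F, T]
r2 m[φ3→X1] = [T, T]
r2 m[φ3→X4] = [T, T]
r2 m[φ4→X2] = [T, T]
r2 m[φ4→X9] = [T, T]
r2 m[φ5→X2] = [T, T]
r2 m[φ5→X0] = [F, T]
r2 m[φ6→X1] = [T, F]
r2 m[φ6→X9] = [F, T]
r2 m[φ7→X2] = [T, F]
r2 m[φ7→X1] = [T, T]
r2 m[φ8→X5] = [T, T]
r2 m[φ8→X2] = [T, T]
r2 m[X5→φ0] = [T, F]
r2 m[X5→φ2] = [T, T]
r2 m[X5→φ8] = [T, F]
r2 m[X2→φ4] = [T, F]
r2 m[X2→φ5] = [T, F]
r2 m[X2→φ7] = [T, T]
r2 m[X2→φ8] = [T, F]
r2 m[X1→φ3] = [T, F]
r2 m[X1→φ6] = [T, T]
r2 m[X1→φ7] = [T, F]
r2 m[X0→φ0] = [F, T]
r2 m[X0→φ1] = [F, T]
r2 m[X0→φ5] = [T, T]
r2 m[X9→φ1] = [F, T]
r2 m[X9→φ4] = [F, T]
r2 m[X9→φ6] = [T, T]
r2 m[X4→φ2] = [T, T]
r2 m[X4→φ3] = [F, T]
r3 m[φ0→X5] = [T, T]
r3 m[φ0→X0] = [T, T]
r3 m[φ1→X0] = [T, F]
r3 m[φ1→X9] = [T, F]
r3 m[φ2→X5] = [T, F]
r3 m[φ2→X4] = [F, T]
r3 m[φ3→X1] = [T, T]
r3 m[φ3→X4] = [T, T]
r3 m[φ4→X2] = [T, F]
r3 m[φ4→X9] = [T, T]
r3 m[φ5→X2] = [T, T]
r3 m[φ5→X0] = [F, T]
r3 m[φ6→X1] = [T, F]
r3 m[φ6→X9] = [F, T]
r3 m[φ7→X2] = [T, F]
r3 m[φ7→X1] = [T, T]
r3 m[φ8→X5] = [T, T]
r3 m[φ8→X2] = [T, T]
r3 m[X5→φ0] = [T, F]
r3 m[X5→φ2] = [T, T]
r3 m[X5→φ8] = [T, F]
r3 m[X2→φ4] = [T, F]
r3 m[X2→φ5] = [T, F]
r3 m[X2→φ7] = [T, T]
r3 m[X2→φ8] = [T, F]
r3 m[X1→φ3] = [T, F]
r3 m[X1→φ6] = [T, T]
r3 m[X1→φ7] = [T, F]
r3 m[X0→φ0] = [F, T]
r3 m[X0→φ1] = [F, T]
r3 m[X0→φ5] = [T, T]
r3 m[X9→φ1] = [F, T]
r3 m[X9→φ4] = [F, T]
r3 m[X9→φ6] = [T, T]
r3 m[X4→φ2] = [T, T]
r3 m[X4→φ3] = [F, T]
r4 m[φ0→X5] = [T, T]
r4 m[φ0→X0] = [T, T]
r4 m[φ1→X0] = [T, F]
r4 m[φ1→X9] = [T, F]
r4 m[φ2→X5] = [T, F]
r4 m[φ2→X4] = [F, T]
r4 m[φ3→X1] = [T, T]
r4 m[φ3→X4] = [T, T]
r4 m[φ4→X2] = [T, F]
r4 m[φ4→X9] = [T, T]
r4 m[φ5→X2] = [T, T]
r4 m[φ5→X0] = [F, T]
r4 m[φ6→X1] = [T, F]
r4 m[φ6→X9] = [F, T]
r4 m[φ7→X2] = [T, F]
r4 m[φ7→X1] = [T, T]
r4 m[φ8→X5] = [T, T]
r4 m[φ8→X2] = [T, T]
r4 m[X5→φ0] = [T, F]
r4 m[X5→φ2] = [T, T]
r4 m[X5→φ8] = [T, F]
r4 m[X2→φ4] = [T, F]
r4 m[X2→φ5] = [T, F]
r4 m[X2→φ7] = [T, F]
r4 m[X2→φ8] = [T, F]
r4 m[X1→φ3] = [T, F]
r4 m[X1→φ6] = [T, T]
r4 m[X1→φ7] = [T, F]
r4 m[X0→φ0] = [F, F]
r4 m[X0→φ1] = [F, T]
r4 m[X0→φ5] = [T, F]
r4 m[X9→φ1] = [F, T]
r4 m[X9→φ4] = [F, F]
r4 m[X9→φ6] = [T, F]
r4 m[X4→φ2] = [T, T]
r4 m[X4→φ3] = [F, T]
no fixed point within 4 rounds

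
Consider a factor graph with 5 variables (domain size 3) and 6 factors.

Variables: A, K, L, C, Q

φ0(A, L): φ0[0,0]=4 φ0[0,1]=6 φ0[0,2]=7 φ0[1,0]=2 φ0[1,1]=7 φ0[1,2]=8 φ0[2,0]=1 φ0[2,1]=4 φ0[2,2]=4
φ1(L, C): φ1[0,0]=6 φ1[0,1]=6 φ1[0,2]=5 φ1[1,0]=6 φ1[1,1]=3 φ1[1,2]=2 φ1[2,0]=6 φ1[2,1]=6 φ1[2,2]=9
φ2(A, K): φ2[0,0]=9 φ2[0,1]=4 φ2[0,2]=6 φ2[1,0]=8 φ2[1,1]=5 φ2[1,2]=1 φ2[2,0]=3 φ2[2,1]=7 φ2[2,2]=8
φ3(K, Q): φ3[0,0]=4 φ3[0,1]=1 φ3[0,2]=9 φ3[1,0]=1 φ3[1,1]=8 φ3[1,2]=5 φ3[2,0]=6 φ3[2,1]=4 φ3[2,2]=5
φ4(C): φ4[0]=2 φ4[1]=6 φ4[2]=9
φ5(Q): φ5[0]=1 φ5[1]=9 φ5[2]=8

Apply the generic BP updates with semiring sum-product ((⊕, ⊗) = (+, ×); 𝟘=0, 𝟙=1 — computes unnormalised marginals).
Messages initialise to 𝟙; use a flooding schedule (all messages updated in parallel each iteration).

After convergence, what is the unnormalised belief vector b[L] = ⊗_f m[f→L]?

b[L] = [1040856, 1264848, 3790923]

init: all messages = 𝟙 over 3 values
r1 m[φ0→A] = [17, 17, 9]
r1 m[φ0→L] = [7, 17, 19]
r1 m[φ1→L] = [17, 11, 21]
r1 m[φ1→C] = [18, 15, 16]
r1 m[φ2→A] = [19, 14, 18]
r1 m[φ2→K] = [20, 16, 15]
r1 m[φ3→K] = [14, 14, 15]
r1 m[φ3→Q] = [11, 13, 19]
r1 m[φ4→C] = [2, 6, 9]
r1 m[φ5→Q] = [1, 9, 8]
r1 m[A→φ0] = [1, 1, 1]
r1 m[A→φ2] = [1, 1, 1]
r1 m[K→φ2] = [1, 1, 1]
r1 m[K→φ3] = [1, 1, 1]
r1 m[L→φ0] = [1, 1, 1]
r1 m[L→φ1] = [1, 1, 1]
r1 m[C→φ1] = [1, 1, 1]
r1 m[C→φ4] = [1, 1, 1]
r1 m[Q→φ3] = [1, 1, 1]
r1 m[Q→φ5] = [1, 1, 1]
r2 m[φ0→A] = [17, 17, 9]
r2 m[φ0→L] = [7, 17, 19]
r2 m[φ1→L] = [17, 11, 21]
r2 m[φ1→C] = [18, 15, 16]
r2 m[φ2→A] = [19, 14, 18]
r2 m[φ2→K] = [20, 16, 15]
r2 m[φ3→K] = [14, 14, 15]
r2 m[φ3→Q] = [11, 13, 19]
r2 m[φ4→C] = [2, 6, 9]
r2 m[φ5→Q] = [1, 9, 8]
r2 m[A→φ0] = [19, 14, 18]
r2 m[A→φ2] = [17, 17, 9]
r2 m[K→φ2] = [14, 14, 15]
r2 m[K→φ3] = [20, 16, 15]
r2 m[L→φ0] = [17, 11, 21]
r2 m[L→φ1] = [7, 17, 19]
r2 m[C→φ1] = [2, 6, 9]
r2 m[C→φ4] = [18, 15, 16]
r2 m[Q→φ3] = [1, 9, 8]
r2 m[Q→φ5] = [11, 13, 19]
r3 m[φ0→A] = [281, 279, 145]
r3 m[φ0→L] = [122, 284, 317]
r3 m[φ1→L] = [93, 48, 129]
r3 m[φ1→C] = [258, 207, 240]
r3 m[φ2→A] = [272, 197, 260]
r3 m[φ2→K] = [316, 216, 191]
r3 m[φ3→K] = [85, 113, 82]
r3 m[φ3→Q] = [186, 208, 335]
r3 m[φ4→C] = [2, 6, 9]
r3 m[φ5→Q] = [1, 9, 8]
r3 m[A→φ0] = [19, 14, 18]
r3 m[A→φ2] = [17, 17, 9]
r3 m[K→φ2] = [14, 14, 15]
r3 m[K→φ3] = [20, 16, 15]
r3 m[L→φ0] = [17, 11, 21]
r3 m[L→φ1] = [7, 17, 19]
r3 m[C→φ1] = [2, 6, 9]
r3 m[C→φ4] = [18, 15, 16]
r3 m[Q→φ3] = [1, 9, 8]
r3 m[Q→φ5] = [11, 13, 19]
r4 m[φ0→A] = [281, 279, 145]
r4 m[φ0→L] = [122, 284, 317]
r4 m[φ1→L] = [93, 48, 129]
r4 m[φ1→C] = [258, 207, 240]
r4 m[φ2→A] = [272, 197, 260]
r4 m[φ2→K] = [316, 216, 191]
r4 m[φ3→K] = [85, 113, 82]
r4 m[φ3→Q] = [186, 208, 335]
r4 m[φ4→C] = [2, 6, 9]
r4 m[φ5→Q] = [1, 9, 8]
r4 m[A→φ0] = [272, 197, 260]
r4 m[A→φ2] = [281, 279, 145]
r4 m[K→φ2] = [85, 113, 82]
r4 m[K→φ3] = [316, 216, 191]
r4 m[L→φ0] = [93, 48, 129]
r4 m[L→φ1] = [122, 284, 317]
r4 m[C→φ1] = [2, 6, 9]
r4 m[C→φ4] = [258, 207, 240]
r4 m[Q→φ3] = [1, 9, 8]
r4 m[Q→φ5] = [186, 208, 335]
r5 m[φ0→A] = [1563, 1554, 801]
r5 m[φ0→L] = [1742, 4051, 4520]
r5 m[φ1→L] = [93, 48, 129]
r5 m[φ1→C] = [4338, 3486, 4031]
r5 m[φ2→A] = [1709, 1327, 1702]
r5 m[φ2→K] = [5196, 3534, 3125]
r5 m[φ3→K] = [85, 113, 82]
r5 m[φ3→Q] = [2626, 2808, 4879]
r5 m[φ4→C] = [2, 6, 9]
r5 m[φ5→Q] = [1, 9, 8]
r5 m[A→φ0] = [272, 197, 260]
r5 m[A→φ2] = [281, 279, 145]
r5 m[K→φ2] = [85, 113, 82]
r5 m[K→φ3] = [316, 216, 191]
r5 m[L→φ0] = [93, 48, 129]
r5 m[L→φ1] = [122, 284, 317]
r5 m[C→φ1] = [2, 6, 9]
r5 m[C→φ4] = [258, 207, 240]
r5 m[Q→φ3] = [1, 9, 8]
r5 m[Q→φ5] = [186, 208, 335]
r6 m[φ0→A] = [1563, 1554, 801]
r6 m[φ0→L] = [1742, 4051, 4520]
r6 m[φ1→L] = [93, 48, 129]
r6 m[φ1→C] = [4338, 3486, 4031]
r6 m[φ2→A] = [1709, 1327, 1702]
r6 m[φ2→K] = [5196, 3534, 3125]
r6 m[φ3→K] = [85, 113, 82]
r6 m[φ3→Q] = [2626, 2808, 4879]
r6 m[φ4→C] = [2, 6, 9]
r6 m[φ5→Q] = [1, 9, 8]
r6 m[A→φ0] = [1709, 1327, 1702]
r6 m[A→φ2] = [1563, 1554, 801]
r6 m[K→φ2] = [85, 113, 82]
r6 m[K→φ3] = [5196, 3534, 3125]
r6 m[L→φ0] = [93, 48, 129]
r6 m[L→φ1] = [1742, 4051, 4520]
r6 m[C→φ1] = [2, 6, 9]
r6 m[C→φ4] = [4338, 3486, 4031]
r6 m[Q→φ3] = [1, 9, 8]
r6 m[Q→φ5] = [2626, 2808, 4879]
r7 m[φ0→A] = [1563, 1554, 801]
r7 m[φ0→L] = [11192, 26351, 29387]
r7 m[φ1→L] = [93, 48, 129]
r7 m[φ1→C] = [61878, 49725, 57492]
r7 m[φ2→A] = [1709, 1327, 1702]
r7 m[φ2→K] = [28902, 19629, 17340]
r7 m[φ3→K] = [85, 113, 82]
r7 m[φ3→Q] = [43068, 45968, 80059]
r7 m[φ4→C] = [2, 6, 9]
r7 m[φ5→Q] = [1, 9, 8]
r7 m[A→φ0] = [1709, 1327, 1702]
r7 m[A→φ2] = [1563, 1554, 801]
r7 m[K→φ2] = [85, 113, 82]
r7 m[K→φ3] = [5196, 3534, 3125]
r7 m[L→φ0] = [93, 48, 129]
r7 m[L→φ1] = [1742, 4051, 4520]
r7 m[C→φ1] = [2, 6, 9]
r7 m[C→φ4] = [4338, 3486, 4031]
r7 m[Q→φ3] = [1, 9, 8]
r7 m[Q→φ5] = [2626, 2808, 4879]
r8 m[φ0→A] = [1563, 1554, 801]
r8 m[φ0→L] = [11192, 26351, 29387]
r8 m[φ1→L] = [93, 48, 129]
r8 m[φ1→C] = [61878, 49725, 57492]
r8 m[φ2→A] = [1709, 1327, 1702]
r8 m[φ2→K] = [28902, 19629, 17340]
r8 m[φ3→K] = [85, 113, 82]
r8 m[φ3→Q] = [43068, 45968, 80059]
r8 m[φ4→C] = [2, 6, 9]
r8 m[φ5→Q] = [1, 9, 8]
r8 m[A→φ0] = [1709, 1327, 1702]
r8 m[A→φ2] = [1563, 1554, 801]
r8 m[K→φ2] = [85, 113, 82]
r8 m[K→φ3] = [28902, 19629, 17340]
r8 m[L→φ0] = [93, 48, 129]
r8 m[L→φ1] = [11192, 26351, 29387]
r8 m[C→φ1] = [2, 6, 9]
r8 m[C→φ4] = [61878, 49725, 57492]
r8 m[Q→φ3] = [1, 9, 8]
r8 m[Q→φ5] = [43068, 45968, 80059]
r9 m[φ0→A] = [1563, 1554, 801]
r9 m[φ0→L] = [11192, 26351, 29387]
r9 m[φ1→L] = [93, 48, 129]
r9 m[φ1→C] = [401580, 322527, 373145]
r9 m[φ2→A] = [1709, 1327, 1702]
r9 m[φ2→K] = [28902, 19629, 17340]
r9 m[φ3→K] = [85, 113, 82]
r9 m[φ3→Q] = [239277, 255294, 444963]
r9 m[φ4→C] = [2, 6, 9]
r9 m[φ5→Q] = [1, 9, 8]
r9 m[A→φ0] = [1709, 1327, 1702]
r9 m[A→φ2] = [1563, 1554, 801]
r9 m[K→φ2] = [85, 113, 82]
r9 m[K→φ3] = [28902, 19629, 17340]
r9 m[L→φ0] = [93, 48, 129]
r9 m[L→φ1] = [11192, 26351, 29387]
r9 m[C→φ1] = [2, 6, 9]
r9 m[C→φ4] = [61878, 49725, 57492]
r9 m[Q→φ3] = [1, 9, 8]
r9 m[Q→φ5] = [43068, 45968, 80059]
r10 m[φ0→A] = [1563, 1554, 801]
r10 m[φ0→L] = [11192, 26351, 29387]
r10 m[φ1→L] = [93, 48, 129]
r10 m[φ1→C] = [401580, 322527, 373145]
r10 m[φ2→A] = [1709, 1327, 1702]
r10 m[φ2→K] = [28902, 19629, 17340]
r10 m[φ3→K] = [85, 113, 82]
r10 m[φ3→Q] = [239277, 255294, 444963]
r10 m[φ4→C] = [2, 6, 9]
r10 m[φ5→Q] = [1, 9, 8]
r10 m[A→φ0] = [1709, 1327, 1702]
r10 m[A→φ2] = [1563, 1554, 801]
r10 m[K→φ2] = [85, 113, 82]
r10 m[K→φ3] = [28902, 19629, 17340]
r10 m[L→φ0] = [93, 48, 129]
r10 m[L→φ1] = [11192, 26351, 29387]
r10 m[C→φ1] = [2, 6, 9]
r10 m[C→φ4] = [401580, 322527, 373145]
r10 m[Q→φ3] = [1, 9, 8]
r10 m[Q→φ5] = [239277, 255294, 444963]
r11 m[φ0→A] = [1563, 1554, 801]
r11 m[φ0→L] = [11192, 26351, 29387]
r11 m[φ1→L] = [93, 48, 129]
r11 m[φ1→C] = [401580, 322527, 373145]
r11 m[φ2→A] = [1709, 1327, 1702]
r11 m[φ2→K] = [28902, 19629, 17340]
r11 m[φ3→K] = [85, 113, 82]
r11 m[φ3→Q] = [239277, 255294, 444963]
r11 m[φ4→C] = [2, 6, 9]
r11 m[φ5→Q] = [1, 9, 8]
r11 m[A→φ0] = [1709, 1327, 1702]
r11 m[A→φ2] = [1563, 1554, 801]
r11 m[K→φ2] = [85, 113, 82]
r11 m[K→φ3] = [28902, 19629, 17340]
r11 m[L→φ0] = [93, 48, 129]
r11 m[L→φ1] = [11192, 26351, 29387]
r11 m[C→φ1] = [2, 6, 9]
r11 m[C→φ4] = [401580, 322527, 373145]
r11 m[Q→φ3] = [1, 9, 8]
r11 m[Q→φ5] = [239277, 255294, 444963]
fixed point reached at round 11
b[L] = ⊗ incoming = [1040856, 1264848, 3790923]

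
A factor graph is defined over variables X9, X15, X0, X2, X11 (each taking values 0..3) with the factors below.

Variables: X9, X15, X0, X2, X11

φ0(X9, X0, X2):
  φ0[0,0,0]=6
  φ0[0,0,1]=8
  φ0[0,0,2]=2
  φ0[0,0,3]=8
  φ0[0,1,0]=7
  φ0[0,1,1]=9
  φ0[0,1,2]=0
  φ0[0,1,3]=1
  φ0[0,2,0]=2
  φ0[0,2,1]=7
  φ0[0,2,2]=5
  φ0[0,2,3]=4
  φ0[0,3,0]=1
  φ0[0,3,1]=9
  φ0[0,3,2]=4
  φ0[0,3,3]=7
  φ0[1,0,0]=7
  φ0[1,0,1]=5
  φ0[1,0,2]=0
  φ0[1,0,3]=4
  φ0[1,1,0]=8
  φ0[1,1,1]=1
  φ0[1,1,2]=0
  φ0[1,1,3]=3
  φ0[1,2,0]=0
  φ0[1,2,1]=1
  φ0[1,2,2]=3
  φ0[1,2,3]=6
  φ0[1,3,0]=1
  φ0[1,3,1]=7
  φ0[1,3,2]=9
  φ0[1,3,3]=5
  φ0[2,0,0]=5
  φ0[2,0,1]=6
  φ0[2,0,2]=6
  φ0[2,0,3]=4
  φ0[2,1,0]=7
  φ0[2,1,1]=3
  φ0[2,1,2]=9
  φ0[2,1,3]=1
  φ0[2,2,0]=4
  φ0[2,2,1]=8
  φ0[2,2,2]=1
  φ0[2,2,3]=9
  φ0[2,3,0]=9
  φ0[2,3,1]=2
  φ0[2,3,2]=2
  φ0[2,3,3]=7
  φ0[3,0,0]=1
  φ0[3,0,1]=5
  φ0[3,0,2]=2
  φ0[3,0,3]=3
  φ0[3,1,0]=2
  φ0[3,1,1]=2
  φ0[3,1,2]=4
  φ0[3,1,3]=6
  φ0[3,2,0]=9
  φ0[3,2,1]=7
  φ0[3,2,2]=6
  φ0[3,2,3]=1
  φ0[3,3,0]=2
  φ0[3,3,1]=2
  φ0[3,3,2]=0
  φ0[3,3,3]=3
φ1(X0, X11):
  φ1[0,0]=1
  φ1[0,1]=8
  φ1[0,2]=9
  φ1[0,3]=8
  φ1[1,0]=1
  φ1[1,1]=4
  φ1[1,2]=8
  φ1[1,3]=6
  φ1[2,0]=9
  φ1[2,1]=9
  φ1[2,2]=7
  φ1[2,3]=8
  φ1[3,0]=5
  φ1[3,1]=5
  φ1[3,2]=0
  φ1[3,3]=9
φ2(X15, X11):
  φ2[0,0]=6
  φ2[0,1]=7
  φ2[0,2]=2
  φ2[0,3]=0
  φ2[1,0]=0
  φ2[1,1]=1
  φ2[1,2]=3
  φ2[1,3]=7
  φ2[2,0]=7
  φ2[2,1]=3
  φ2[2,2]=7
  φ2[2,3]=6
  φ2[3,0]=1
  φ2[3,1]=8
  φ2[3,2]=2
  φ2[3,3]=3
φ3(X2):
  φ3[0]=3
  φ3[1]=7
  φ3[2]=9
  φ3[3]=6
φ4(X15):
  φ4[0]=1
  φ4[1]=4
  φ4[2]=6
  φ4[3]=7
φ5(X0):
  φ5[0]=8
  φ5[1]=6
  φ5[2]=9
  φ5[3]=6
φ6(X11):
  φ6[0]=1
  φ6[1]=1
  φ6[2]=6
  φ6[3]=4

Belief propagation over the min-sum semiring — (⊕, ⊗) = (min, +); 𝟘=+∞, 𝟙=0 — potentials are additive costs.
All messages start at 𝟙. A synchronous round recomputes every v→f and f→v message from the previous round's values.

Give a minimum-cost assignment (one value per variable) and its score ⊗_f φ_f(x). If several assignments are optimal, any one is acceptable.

assignment: (X9=3, X15=1, X0=1, X2=0, X11=0); score = 17

init: all messages = 𝟙 over 4 values
r1 m[φ0→X9] = [0, 0, 1, 0]
r1 m[φ0→X0] = [0, 0, 0, 0]
r1 m[φ0→X2] = [0, 1, 0, 1]
r1 m[φ1→X0] = [1, 1, 7, 0]
r1 m[φ1→X11] = [1, 4, 0, 6]
r1 m[φ2→X15] = [0, 0, 3, 1]
r1 m[φ2→X11] = [0, 1, 2, 0]
r1 m[φ3→X2] = [3, 7, 9, 6]
r1 m[φ4→X15] = [1, 4, 6, 7]
r1 m[φ5→X0] = [8, 6, 9, 6]
r1 m[φ6→X11] = [1, 1, 6, 4]
r1 m[X9→φ0] = [0, 0, 0, 0]
r1 m[X15→φ2] = [0, 0, 0, 0]
r1 m[X15→φ4] = [0, 0, 0, 0]
r1 m[X0→φ0] = [0, 0, 0, 0]
r1 m[X0→φ1] = [0, 0, 0, 0]
r1 m[X0→φ5] = [0, 0, 0, 0]
r1 m[X2→φ0] = [0, 0, 0, 0]
r1 m[X2→φ3] = [0, 0, 0, 0]
r1 m[X11→φ1] = [0, 0, 0, 0]
r1 m[X11→φ2] = [0, 0, 0, 0]
r1 m[X11→φ6] = [0, 0, 0, 0]
r2 m[φ0→X9] = [0, 0, 1, 0]
r2 m[φ0→X0] = [0, 0, 0, 0]
r2 m[φ0→X2] = [0, 1, 0, 1]
r2 m[φ1→X0] = [1, 1, 7, 0]
r2 m[φ1→X11] = [1, 4, 0, 6]
r2 m[φ2→X15] = [0, 0, 3, 1]
r2 m[φ2→X11] = [0, 1, 2, 0]
r2 m[φ3→X2] = [3, 7, 9, 6]
r2 m[φ4→X15] = [1, 4, 6, 7]
r2 m[φ5→X0] = [8, 6, 9, 6]
r2 m[φ6→X11] = [1, 1, 6, 4]
r2 m[X9→φ0] = [0, 0, 0, 0]
r2 m[X15→φ2] = [1, 4, 6, 7]
r2 m[X15→φ4] = [0, 0, 3, 1]
r2 m[X0→φ0] = [9, 7, 16, 6]
r2 m[X0→φ1] = [8, 6, 9, 6]
r2 m[X0→φ5] = [1, 1, 7, 0]
r2 m[X2→φ0] = [3, 7, 9, 6]
r2 m[X2→φ3] = [0, 1, 0, 1]
r2 m[X11→φ1] = [1, 2, 8, 4]
r2 m[X11→φ2] = [2, 5, 6, 10]
r2 m[X11→φ6] = [1, 5, 2, 6]
r3 m[φ0→X9] = [10, 10, 14, 11]
r3 m[φ0→X0] = [4, 5, 3, 4]
r3 m[φ0→X2] = [7, 8, 6, 8]
r3 m[φ1→X0] = [2, 2, 10, 6]
r3 m[φ1→X11] = [7, 10, 6, 12]
r3 m[φ2→X15] = [8, 2, 8, 3]
r3 m[φ2→X11] = [4, 5, 3, 1]
r3 m[φ3→X2] = [3, 7, 9, 6]
r3 m[φ4→X15] = [1, 4, 6, 7]
r3 m[φ5→X0] = [8, 6, 9, 6]
r3 m[φ6→X11] = [1, 1, 6, 4]
r3 m[X9→φ0] = [0, 0, 0, 0]
r3 m[X15→φ2] = [1, 4, 6, 7]
r3 m[X15→φ4] = [0, 0, 3, 1]
r3 m[X0→φ0] = [9, 7, 16, 6]
r3 m[X0→φ1] = [8, 6, 9, 6]
r3 m[X0→φ5] = [1, 1, 7, 0]
r3 m[X2→φ0] = [3, 7, 9, 6]
r3 m[X2→φ3] = [0, 1, 0, 1]
r3 m[X11→φ1] = [1, 2, 8, 4]
r3 m[X11→φ2] = [2, 5, 6, 10]
r3 m[X11→φ6] = [1, 5, 2, 6]
r4 m[φ0→X9] = [10, 10, 14, 11]
r4 m[φ0→X0] = [4, 5, 3, 4]
r4 m[φ0→X2] = [7, 8, 6, 8]
r4 m[φ1→X0] = [2, 2, 10, 6]
r4 m[φ1→X11] = [7, 10, 6, 12]
r4 m[φ2→X15] = [8, 2, 8, 3]
r4 m[φ2→X11] = [4, 5, 3, 1]
r4 m[φ3→X2] = [3, 7, 9, 6]
r4 m[φ4→X15] = [1, 4, 6, 7]
r4 m[φ5→X0] = [8, 6, 9, 6]
r4 m[φ6→X11] = [1, 1, 6, 4]
r4 m[X9→φ0] = [0, 0, 0, 0]
r4 m[X15→φ2] = [1, 4, 6, 7]
r4 m[X15→φ4] = [8, 2, 8, 3]
r4 m[X0→φ0] = [10, 8, 19, 12]
r4 m[X0→φ1] = [12, 11, 12, 10]
r4 m[X0→φ5] = [6, 7, 13, 10]
r4 m[X2→φ0] = [3, 7, 9, 6]
r4 m[X2→φ3] = [7, 8, 6, 8]
r4 m[X11→φ1] = [5, 6, 9, 5]
r4 m[X11→φ2] = [8, 11, 12, 16]
r4 m[X11→φ6] = [11, 15, 9, 13]
r5 m[φ0→X9] = [15, 16, 15, 13]
r5 m[φ0→X0] = [4, 5, 3, 4]
r5 m[φ0→X2] = [10, 9, 8, 9]
r5 m[φ1→X0] = [6, 6, 13, 9]
r5 m[φ1→X11] = [12, 15, 10, 17]
r5 m[φ2→X15] = [14, 8, 14, 9]
r5 m[φ2→X11] = [4, 5, 3, 1]
r5 m[φ3→X2] = [3, 7, 9, 6]
r5 m[φ4→X15] = [1, 4, 6, 7]
r5 m[φ5→X0] = [8, 6, 9, 6]
r5 m[φ6→X11] = [1, 1, 6, 4]
r5 m[X9→φ0] = [0, 0, 0, 0]
r5 m[X15→φ2] = [1, 4, 6, 7]
r5 m[X15→φ4] = [8, 2, 8, 3]
r5 m[X0→φ0] = [10, 8, 19, 12]
r5 m[X0→φ1] = [12, 11, 12, 10]
r5 m[X0→φ5] = [6, 7, 13, 10]
r5 m[X2→φ0] = [3, 7, 9, 6]
r5 m[X2→φ3] = [7, 8, 6, 8]
r5 m[X11→φ1] = [5, 6, 9, 5]
r5 m[X11→φ2] = [8, 11, 12, 16]
r5 m[X11→φ6] = [11, 15, 9, 13]
r6 m[φ0→X9] = [15, 16, 15, 13]
r6 m[φ0→X0] = [4, 5, 3, 4]
r6 m[φ0→X2] = [10, 9, 8, 9]
r6 m[φ1→X0] = [6, 6, 13, 9]
r6 m[φ1→X11] = [12, 15, 10, 17]
r6 m[φ2→X15] = [14, 8, 14, 9]
r6 m[φ2→X11] = [4, 5, 3, 1]
r6 m[φ3→X2] = [3, 7, 9, 6]
r6 m[φ4→X15] = [1, 4, 6, 7]
r6 m[φ5→X0] = [8, 6, 9, 6]
r6 m[φ6→X11] = [1, 1, 6, 4]
r6 m[X9→φ0] = [0, 0, 0, 0]
r6 m[X15→φ2] = [1, 4, 6, 7]
r6 m[X15→φ4] = [14, 8, 14, 9]
r6 m[X0→φ0] = [14, 12, 22, 15]
r6 m[X0→φ1] = [12, 11, 12, 10]
r6 m[X0→φ5] = [10, 11, 16, 13]
r6 m[X2→φ0] = [3, 7, 9, 6]
r6 m[X2→φ3] = [10, 9, 8, 9]
r6 m[X11→φ1] = [5, 6, 9, 5]
r6 m[X11→φ2] = [13, 16, 16, 21]
r6 m[X11→φ6] = [16, 20, 13, 18]
r7 m[φ0→X9] = [19, 19, 19, 17]
r7 m[φ0→X0] = [4, 5, 3, 4]
r7 m[φ0→X2] = [14, 13, 12, 13]
r7 m[φ1→X0] = [6, 6, 13, 9]
r7 m[φ1→X11] = [12, 15, 10, 17]
r7 m[φ2→X15] = [18, 13, 19, 14]
r7 m[φ2→X11] = [4, 5, 3, 1]
r7 m[φ3→X2] = [3, 7, 9, 6]
r7 m[φ4→X15] = [1, 4, 6, 7]
r7 m[φ5→X0] = [8, 6, 9, 6]
r7 m[φ6→X11] = [1, 1, 6, 4]
r7 m[X9→φ0] = [0, 0, 0, 0]
r7 m[X15→φ2] = [1, 4, 6, 7]
r7 m[X15→φ4] = [14, 8, 14, 9]
r7 m[X0→φ0] = [14, 12, 22, 15]
r7 m[X0→φ1] = [12, 11, 12, 10]
r7 m[X0→φ5] = [10, 11, 16, 13]
r7 m[X2→φ0] = [3, 7, 9, 6]
r7 m[X2→φ3] = [10, 9, 8, 9]
r7 m[X11→φ1] = [5, 6, 9, 5]
r7 m[X11→φ2] = [13, 16, 16, 21]
r7 m[X11→φ6] = [16, 20, 13, 18]
r8 m[φ0→X9] = [19, 19, 19, 17]
r8 m[φ0→X0] = [4, 5, 3, 4]
r8 m[φ0→X2] = [14, 13, 12, 13]
r8 m[φ1→X0] = [6, 6, 13, 9]
r8 m[φ1→X11] = [12, 15, 10, 17]
r8 m[φ2→X15] = [18, 13, 19, 14]
r8 m[φ2→X11] = [4, 5, 3, 1]
r8 m[φ3→X2] = [3, 7, 9, 6]
r8 m[φ4→X15] = [1, 4, 6, 7]
r8 m[φ5→X0] = [8, 6, 9, 6]
r8 m[φ6→X11] = [1, 1, 6, 4]
r8 m[X9→φ0] = [0, 0, 0, 0]
r8 m[X15→φ2] = [1, 4, 6, 7]
r8 m[X15→φ4] = [18, 13, 19, 14]
r8 m[X0→φ0] = [14, 12, 22, 15]
r8 m[X0→φ1] = [12, 11, 12, 10]
r8 m[X0→φ5] = [10, 11, 16, 13]
r8 m[X2→φ0] = [3, 7, 9, 6]
r8 m[X2→φ3] = [14, 13, 12, 13]
r8 m[X11→φ1] = [5, 6, 9, 5]
r8 m[X11→φ2] = [13, 16, 16, 21]
r8 m[X11→φ6] = [16, 20, 13, 18]
r9 m[φ0→X9] = [19, 19, 19, 17]
r9 m[φ0→X0] = [4, 5, 3, 4]
r9 m[φ0→X2] = [14, 13, 12, 13]
r9 m[φ1→X0] = [6, 6, 13, 9]
r9 m[φ1→X11] = [12, 15, 10, 17]
r9 m[φ2→X15] = [18, 13, 19, 14]
r9 m[φ2→X11] = [4, 5, 3, 1]
r9 m[φ3→X2] = [3, 7, 9, 6]
r9 m[φ4→X15] = [1, 4, 6, 7]
r9 m[φ5→X0] = [8, 6, 9, 6]
r9 m[φ6→X11] = [1, 1, 6, 4]
r9 m[X9→φ0] = [0, 0, 0, 0]
r9 m[X15→φ2] = [1, 4, 6, 7]
r9 m[X15→φ4] = [18, 13, 19, 14]
r9 m[X0→φ0] = [14, 12, 22, 15]
r9 m[X0→φ1] = [12, 11, 12, 10]
r9 m[X0→φ5] = [10, 11, 16, 13]
r9 m[X2→φ0] = [3, 7, 9, 6]
r9 m[X2→φ3] = [14, 13, 12, 13]
r9 m[X11→φ1] = [5, 6, 9, 5]
r9 m[X11→φ2] = [13, 16, 16, 21]
r9 m[X11→φ6] = [16, 20, 13, 18]
fixed point reached at round 9
traceback from X9: (X9=3, X15=1, X0=1, X2=0, X11=0), score=17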